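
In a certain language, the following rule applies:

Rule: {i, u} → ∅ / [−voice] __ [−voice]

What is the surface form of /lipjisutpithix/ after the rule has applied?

/u/ is a high vowel flanked by voiceless consonants /s/ and /t/, so it deletes.
/i/ is a high vowel flanked by voiceless consonants /p/ and /t/, so it deletes.
/i/ is a high vowel flanked by voiceless consonants /h/ and /x/, so it deletes.
Surface form: [lipjistpthx].

lipjistpthx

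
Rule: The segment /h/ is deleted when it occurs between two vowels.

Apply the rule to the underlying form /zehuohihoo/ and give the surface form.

/h/ occurs between vowels /e/ and /u/, so it deletes.
/h/ occurs between vowels /o/ and /i/, so it deletes.
/h/ occurs between vowels /i/ and /o/, so it deletes.
Surface form: [zeuoioo].

zeuoioo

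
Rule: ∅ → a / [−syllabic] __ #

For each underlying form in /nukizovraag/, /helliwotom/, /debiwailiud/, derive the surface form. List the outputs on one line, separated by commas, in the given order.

/nukizovraag/: the form ends in the consonant /g/, so [a] is inserted word-finally. → [nukizovraaga].
/helliwotom/: the form ends in the consonant /m/, so [a] is inserted word-finally. → [helliwotoma].
/debiwailiud/: the form ends in the consonant /d/, so [a] is inserted word-finally. → [debiwailiuda].

nukizovraaga, helliwotoma, debiwailiuda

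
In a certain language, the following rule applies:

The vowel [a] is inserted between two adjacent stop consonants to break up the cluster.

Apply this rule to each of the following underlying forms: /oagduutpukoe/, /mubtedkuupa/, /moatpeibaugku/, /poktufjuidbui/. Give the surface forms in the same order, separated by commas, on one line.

/oagduutpukoe/: /g/ and /d/ form a stop–stop cluster, so [a] is inserted between them. /t/ and /p/ form a stop–stop cluster, so [a] is inserted between them. → [oagaduutapukoe].
/mubtedkuupa/: /b/ and /t/ form a stop–stop cluster, so [a] is inserted between them. /d/ and /k/ form a stop–stop cluster, so [a] is inserted between them. → [mubatedakuupa].
/moatpeibaugku/: /t/ and /p/ form a stop–stop cluster, so [a] is inserted between them. /g/ and /k/ form a stop–stop cluster, so [a] is inserted between them. → [moatapeibaugaku].
/poktufjuidbui/: /k/ and /t/ form a stop–stop cluster, so [a] is inserted between them. /d/ and /b/ form a stop–stop cluster, so [a] is inserted between them. → [pokatufjuidabui].

oagaduutapukoe, mubatedakuupa, moatapeibaugaku, pokatufjuidabui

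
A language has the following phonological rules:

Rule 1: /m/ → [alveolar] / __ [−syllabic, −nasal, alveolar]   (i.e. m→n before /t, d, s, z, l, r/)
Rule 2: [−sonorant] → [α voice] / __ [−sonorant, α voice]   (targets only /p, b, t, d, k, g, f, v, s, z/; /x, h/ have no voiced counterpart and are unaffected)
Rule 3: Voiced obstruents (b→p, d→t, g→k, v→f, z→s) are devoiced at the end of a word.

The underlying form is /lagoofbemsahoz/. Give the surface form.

Rule 1 (nasal place assimilation): /m/ precedes the alveolar consonant /s/, so it assimilates in place to [n]. /lagoofbemsahoz/ → lagoofbensahoz.
Rule 2 (regressive voicing assimilation): /f/ precedes the voiced obstruent /b/, so it voices to [v] by assimilation. /lagoofbensahoz/ → lagoovbensahoz.
Rule 3 (final devoicing): /z/ is a voiced obstruent in word-final position, so it devoices to [s]. /lagoovbensahoz/ → lagoovbensahos.

lagoovbensahos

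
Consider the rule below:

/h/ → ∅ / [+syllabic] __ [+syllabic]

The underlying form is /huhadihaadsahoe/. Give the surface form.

huadiaadsaoe

/h/ occurs between vowels /u/ and /a/, so it deletes.
/h/ occurs between vowels /i/ and /a/, so it deletes.
/h/ occurs between vowels /a/ and /o/, so it deletes.
Surface form: [huadiaadsaoe].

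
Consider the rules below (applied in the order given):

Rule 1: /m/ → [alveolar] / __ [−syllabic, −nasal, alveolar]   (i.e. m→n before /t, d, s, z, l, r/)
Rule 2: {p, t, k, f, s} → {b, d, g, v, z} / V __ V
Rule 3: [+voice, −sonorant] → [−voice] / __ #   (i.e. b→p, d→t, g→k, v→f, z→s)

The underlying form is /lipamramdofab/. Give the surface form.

Rule 1 (nasal place assimilation): /m/ precedes the alveolar consonant /r/, so it assimilates in place to [n]. /m/ precedes the alveolar consonant /d/, so it assimilates in place to [n]. /lipamramdofab/ → lipanrandofab.
Rule 2 (intervocalic voicing): /p/ is a voiceless obstruent between vowels /i/ and /a/, so it voices to [b]. /f/ is a voiceless obstruent between vowels /o/ and /a/, so it voices to [v]. /lipanrandofab/ → libanrandovab.
Rule 3 (final devoicing): /b/ is a voiced obstruent in word-final position, so it devoices to [p]. /libanrandovab/ → libanrandovap.

libanrandovap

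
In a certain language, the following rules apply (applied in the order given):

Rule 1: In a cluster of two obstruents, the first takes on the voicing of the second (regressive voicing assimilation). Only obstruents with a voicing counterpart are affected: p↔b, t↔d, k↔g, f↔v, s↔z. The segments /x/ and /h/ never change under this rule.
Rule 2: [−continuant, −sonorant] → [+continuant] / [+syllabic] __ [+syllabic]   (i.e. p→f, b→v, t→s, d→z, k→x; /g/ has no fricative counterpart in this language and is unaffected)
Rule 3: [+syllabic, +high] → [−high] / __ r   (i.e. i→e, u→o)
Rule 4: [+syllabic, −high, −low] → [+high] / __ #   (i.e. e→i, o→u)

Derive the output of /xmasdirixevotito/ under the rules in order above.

Rule 1 (regressive voicing assimilation): /s/ precedes the voiced obstruent /d/, so it voices to [z] by assimilation. /xmasdirixevotito/ → xmazdirixevotito.
Rule 2 (intervocalic spirantization): /t/ is a stop between vowels /o/ and /i/, so it spirantizes to the fricative [s]. /t/ is a stop between vowels /i/ and /o/, so it spirantizes to the fricative [s]. /xmazdirixevotito/ → xmazdirixevosiso.
Rule 3 (pre-rhotic lowering): /i/ is a high vowel immediately before /r/, so it lowers to [e]. /xmazdirixevosiso/ → xmazderixevosiso.
Rule 4 (final vowel raising): /o/ is a mid vowel in word-final position, so it raises to [u]. /xmazderixevosiso/ → xmazderixevosisu.

xmazderixevosisu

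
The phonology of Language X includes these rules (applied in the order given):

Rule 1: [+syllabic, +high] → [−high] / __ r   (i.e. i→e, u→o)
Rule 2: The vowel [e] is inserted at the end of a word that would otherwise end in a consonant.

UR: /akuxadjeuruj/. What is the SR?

akuxadjeoruje

Rule 1 (pre-rhotic lowering): /u/ is a high vowel immediately before /r/, so it lowers to [o]. /akuxadjeuruj/ → akuxadjeoruj.
Rule 2 (final e-epenthesis): the form ends in the consonant /j/, so [e] is inserted word-finally. /akuxadjeoruj/ → akuxadjeoruje.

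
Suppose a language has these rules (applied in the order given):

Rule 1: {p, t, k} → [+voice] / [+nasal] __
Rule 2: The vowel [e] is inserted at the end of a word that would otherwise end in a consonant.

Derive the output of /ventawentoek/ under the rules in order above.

Rule 1 (post-nasal voicing): /t/ is a voiceless stop immediately after the nasal /n/, so it voices to [d]. /t/ is a voiceless stop immediately after the nasal /n/, so it voices to [d]. /ventawentoek/ → vendawendoek.
Rule 2 (final e-epenthesis): the form ends in the consonant /k/, so [e] is inserted word-finally. /vendawendoek/ → vendawendoeke.

vendawendoeke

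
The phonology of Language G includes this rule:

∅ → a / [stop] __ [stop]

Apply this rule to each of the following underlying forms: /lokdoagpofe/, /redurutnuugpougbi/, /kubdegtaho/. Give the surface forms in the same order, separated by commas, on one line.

/lokdoagpofe/: /k/ and /d/ form a stop–stop cluster, so [a] is inserted between them. /g/ and /p/ form a stop–stop cluster, so [a] is inserted between them. → [lokadoagapofe].
/redurutnuugpougbi/: /g/ and /p/ form a stop–stop cluster, so [a] is inserted between them. /g/ and /b/ form a stop–stop cluster, so [a] is inserted between them. → [redurutnuugapougabi].
/kubdegtaho/: /b/ and /d/ form a stop–stop cluster, so [a] is inserted between them. /g/ and /t/ form a stop–stop cluster, so [a] is inserted between them. → [kubadegataho].

lokadoagapofe, redurutnuugapougabi, kubadegataho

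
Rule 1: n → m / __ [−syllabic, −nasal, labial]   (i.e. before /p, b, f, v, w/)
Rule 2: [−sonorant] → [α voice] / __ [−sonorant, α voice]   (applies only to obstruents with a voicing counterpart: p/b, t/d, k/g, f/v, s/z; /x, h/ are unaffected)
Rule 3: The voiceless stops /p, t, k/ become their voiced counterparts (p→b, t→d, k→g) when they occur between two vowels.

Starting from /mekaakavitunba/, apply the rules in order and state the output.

megaagavidumba

Rule 1 (nasal place assimilation): /n/ precedes the labial consonant /b/, so it assimilates in place to [m]. /mekaakavitunba/ → mekaakavitumba.
Rule 2 (regressive voicing assimilation): no segment meets the environment; /mekaakavitumba/ is unchanged.
Rule 3 (intervocalic voicing): /k/ is a voiceless stop between vowels /e/ and /a/, so it voices to [g]. /k/ is a voiceless stop between vowels /a/ and /a/, so it voices to [g]. /t/ is a voiceless stop between vowels /i/ and /u/, so it voices to [d]. /mekaakavitumba/ → megaagavidumba.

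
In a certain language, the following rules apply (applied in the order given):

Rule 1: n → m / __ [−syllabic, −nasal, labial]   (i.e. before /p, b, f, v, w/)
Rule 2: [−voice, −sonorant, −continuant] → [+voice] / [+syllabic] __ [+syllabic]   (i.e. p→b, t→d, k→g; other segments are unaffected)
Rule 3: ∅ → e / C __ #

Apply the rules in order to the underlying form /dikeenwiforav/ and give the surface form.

Rule 1 (nasal place assimilation): /n/ precedes the labial consonant /w/, so it assimilates in place to [m]. /dikeenwiforav/ → dikeemwiforav.
Rule 2 (intervocalic voicing): /k/ is a voiceless stop between vowels /i/ and /e/, so it voices to [g]. /dikeemwiforav/ → digeemwiforav.
Rule 3 (final e-epenthesis): the form ends in the consonant /v/, so [e] is inserted word-finally. /digeemwiforav/ → digeemwiforave.

digeemwiforave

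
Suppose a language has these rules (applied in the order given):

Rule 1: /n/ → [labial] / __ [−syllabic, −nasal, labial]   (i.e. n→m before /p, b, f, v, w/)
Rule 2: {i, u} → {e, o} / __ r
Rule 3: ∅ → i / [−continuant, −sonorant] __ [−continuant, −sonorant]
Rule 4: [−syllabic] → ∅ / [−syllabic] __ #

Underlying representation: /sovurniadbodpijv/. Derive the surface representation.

Rule 1 (nasal place assimilation): no segment meets the environment; /sovurniadbodpijv/ is unchanged.
Rule 2 (pre-rhotic lowering): /u/ is a high vowel immediately before /r/, so it lowers to [o]. /sovurniadbodpijv/ → sovorniadbodpijv.
Rule 3 (stop-cluster i-epenthesis): /d/ and /b/ form a stop–stop cluster, so [i] is inserted between them. /d/ and /p/ form a stop–stop cluster, so [i] is inserted between them. /sovorniadbodpijv/ → sovorniadibodipijv.
Rule 4 (final cluster simplification): /v/ is the second consonant of a word-final cluster /jv/, so it deletes. /sovorniadibodipijv/ → sovorniadibodipij.

sovorniadibodipij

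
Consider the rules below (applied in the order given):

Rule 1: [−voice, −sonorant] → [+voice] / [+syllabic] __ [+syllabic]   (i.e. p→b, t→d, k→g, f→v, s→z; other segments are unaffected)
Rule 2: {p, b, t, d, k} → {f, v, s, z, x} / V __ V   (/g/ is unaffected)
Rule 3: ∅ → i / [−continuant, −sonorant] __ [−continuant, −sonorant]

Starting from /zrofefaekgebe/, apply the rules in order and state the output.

zrovevaekigeve

Rule 1 (intervocalic voicing): /f/ is a voiceless obstruent between vowels /o/ and /e/, so it voices to [v]. /f/ is a voiceless obstruent between vowels /e/ and /a/, so it voices to [v]. /zrofefaekgebe/ → zrovevaekgebe.
Rule 2 (intervocalic spirantization): /b/ is a stop between vowels /e/ and /e/, so it spirantizes to the fricative [v]. /zrovevaekgebe/ → zrovevaekgeve.
Rule 3 (stop-cluster i-epenthesis): /k/ and /g/ form a stop–stop cluster, so [i] is inserted between them. /zrovevaekgeve/ → zrovevaekigeve.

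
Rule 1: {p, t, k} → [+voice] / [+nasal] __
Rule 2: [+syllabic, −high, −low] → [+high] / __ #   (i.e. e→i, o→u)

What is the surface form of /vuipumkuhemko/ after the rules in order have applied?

Rule 1 (post-nasal voicing): /k/ is a voiceless stop immediately after the nasal /m/, so it voices to [g]. /k/ is a voiceless stop immediately after the nasal /m/, so it voices to [g]. /vuipumkuhemko/ → vuipumguhemgo.
Rule 2 (final vowel raising): /o/ is a mid vowel in word-final position, so it raises to [u]. /vuipumguhemgo/ → vuipumguhemgu.

vuipumguhemgu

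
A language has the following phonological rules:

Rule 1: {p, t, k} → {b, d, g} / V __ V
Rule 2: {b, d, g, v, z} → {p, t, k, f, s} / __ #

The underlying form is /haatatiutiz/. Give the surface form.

Rule 1 (intervocalic voicing): /t/ is a voiceless stop between vowels /a/ and /a/, so it voices to [d]. /t/ is a voiceless stop between vowels /a/ and /i/, so it voices to [d]. /t/ is a voiceless stop between vowels /u/ and /i/, so it voices to [d]. /haatatiutiz/ → haadadiudiz.
Rule 2 (final devoicing): /z/ is a voiced obstruent in word-final position, so it devoices to [s]. /haadadiudiz/ → haadadiudis.

haadadiudis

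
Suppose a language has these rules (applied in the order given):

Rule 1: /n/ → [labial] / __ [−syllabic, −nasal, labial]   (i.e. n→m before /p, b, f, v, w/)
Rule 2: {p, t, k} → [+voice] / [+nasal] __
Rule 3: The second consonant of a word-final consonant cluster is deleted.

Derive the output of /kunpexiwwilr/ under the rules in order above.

Rule 1 (nasal place assimilation): /n/ precedes the labial consonant /p/, so it assimilates in place to [m]. /kunpexiwwilr/ → kumpexiwwilr.
Rule 2 (post-nasal voicing): /p/ is a voiceless stop immediately after the nasal /m/, so it voices to [b]. /kumpexiwwilr/ → kumbexiwwilr.
Rule 3 (final cluster simplification): /r/ is the second consonant of a word-final cluster /lr/, so it deletes. /kumbexiwwilr/ → kumbexiwwil.

kumbexiwwil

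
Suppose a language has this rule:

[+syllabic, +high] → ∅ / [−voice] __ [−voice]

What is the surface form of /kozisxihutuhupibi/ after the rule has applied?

kozisxhthpibi

/i/ is a high vowel flanked by voiceless consonants /x/ and /h/, so it deletes.
/u/ is a high vowel flanked by voiceless consonants /h/ and /t/, so it deletes.
/u/ is a high vowel flanked by voiceless consonants /t/ and /h/, so it deletes.
/u/ is a high vowel flanked by voiceless consonants /h/ and /p/, so it deletes.
The other instances of /i/ do not occur in the required environment and remain unchanged.
Surface form: [kozisxhthpibi].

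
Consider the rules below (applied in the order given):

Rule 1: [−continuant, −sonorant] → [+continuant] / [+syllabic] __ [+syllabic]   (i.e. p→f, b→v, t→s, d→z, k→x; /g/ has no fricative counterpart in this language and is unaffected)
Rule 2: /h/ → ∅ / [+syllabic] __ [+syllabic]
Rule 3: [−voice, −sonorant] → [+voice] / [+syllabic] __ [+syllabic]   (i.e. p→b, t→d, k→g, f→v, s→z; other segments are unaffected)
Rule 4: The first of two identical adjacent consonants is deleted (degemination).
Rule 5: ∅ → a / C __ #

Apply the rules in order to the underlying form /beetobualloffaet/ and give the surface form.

Rule 1 (intervocalic spirantization): /t/ is a stop between vowels /e/ and /o/, so it spirantizes to the fricative [s]. /b/ is a stop between vowels /o/ and /u/, so it spirantizes to the fricative [v]. /beetobualloffaet/ → beesovualloffaet.
Rule 2 (intervocalic h-deletion): no segment meets the environment; /beesovualloffaet/ is unchanged.
Rule 3 (intervocalic voicing): /s/ is a voiceless obstruent between vowels /e/ and /o/, so it voices to [z]. /beesovualloffaet/ → beezovualloffaet.
Rule 4 (degemination): /ll/ is a geminate; the first /l/ deletes. /ff/ is a geminate; the first /f/ deletes. /beezovualloffaet/ → beezovualofaet.
Rule 5 (final a-epenthesis): the form ends in the consonant /t/, so [a] is inserted word-finally. /beezovualofaet/ → beezovualofaeta.

beezovualofaeta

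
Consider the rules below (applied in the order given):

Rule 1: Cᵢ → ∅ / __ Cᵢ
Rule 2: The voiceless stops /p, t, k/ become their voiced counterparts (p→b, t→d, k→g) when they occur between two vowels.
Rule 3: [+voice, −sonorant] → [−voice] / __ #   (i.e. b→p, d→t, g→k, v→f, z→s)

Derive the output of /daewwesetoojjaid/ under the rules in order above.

Rule 1 (degemination): /ww/ is a geminate; the first /w/ deletes. /jj/ is a geminate; the first /j/ deletes. /daewwesetoojjaid/ → daewesetoojaid.
Rule 2 (intervocalic voicing): /t/ is a voiceless stop between vowels /e/ and /o/, so it voices to [d]. /daewesetoojaid/ → daewesedoojaid.
Rule 3 (final devoicing): /d/ is a voiced obstruent in word-final position, so it devoices to [t]. /daewesedoojaid/ → daewesedoojait.

daewesedoojait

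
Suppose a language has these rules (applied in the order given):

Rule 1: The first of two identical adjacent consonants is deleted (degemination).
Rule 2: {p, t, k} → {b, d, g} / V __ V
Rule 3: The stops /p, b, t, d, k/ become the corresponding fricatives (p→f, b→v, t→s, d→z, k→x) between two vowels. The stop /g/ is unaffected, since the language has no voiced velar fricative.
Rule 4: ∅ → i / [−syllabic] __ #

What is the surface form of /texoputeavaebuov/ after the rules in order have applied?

texovuzeavaevuovi

Rule 1 (degemination): no segment meets the environment; /texoputeavaebuov/ is unchanged.
Rule 2 (intervocalic voicing): /p/ is a voiceless stop between vowels /o/ and /u/, so it voices to [b]. /t/ is a voiceless stop between vowels /u/ and /e/, so it voices to [d]. /texoputeavaebuov/ → texobudeavaebuov.
Rule 3 (intervocalic spirantization): /b/ is a stop between vowels /o/ and /u/, so it spirantizes to the fricative [v]. /d/ is a stop between vowels /u/ and /e/, so it spirantizes to the fricative [z]. /b/ is a stop between vowels /e/ and /u/, so it spirantizes to the fricative [v]. /texobudeavaebuov/ → texovuzeavaevuov.
Rule 4 (final i-epenthesis): the form ends in the consonant /v/, so [i] is inserted word-finally. /texovuzeavaevuov/ → texovuzeavaevuovi.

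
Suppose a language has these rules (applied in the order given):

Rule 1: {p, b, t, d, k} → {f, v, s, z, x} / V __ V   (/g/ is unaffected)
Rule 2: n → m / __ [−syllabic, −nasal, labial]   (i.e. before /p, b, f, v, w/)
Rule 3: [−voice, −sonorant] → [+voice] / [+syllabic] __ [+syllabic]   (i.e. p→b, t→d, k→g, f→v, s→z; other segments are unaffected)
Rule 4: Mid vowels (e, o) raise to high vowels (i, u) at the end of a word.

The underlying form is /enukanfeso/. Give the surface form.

enuxamfezu

Rule 1 (intervocalic spirantization): /k/ is a stop between vowels /u/ and /a/, so it spirantizes to the fricative [x]. /enukanfeso/ → enuxanfeso.
Rule 2 (nasal place assimilation): /n/ precedes the labial consonant /f/, so it assimilates in place to [m]. /enuxanfeso/ → enuxamfeso.
Rule 3 (intervocalic voicing): /s/ is a voiceless obstruent between vowels /e/ and /o/, so it voices to [z]. /enuxamfeso/ → enuxamfezo.
Rule 4 (final vowel raising): /o/ is a mid vowel in word-final position, so it raises to [u]. /enuxamfezo/ → enuxamfezu.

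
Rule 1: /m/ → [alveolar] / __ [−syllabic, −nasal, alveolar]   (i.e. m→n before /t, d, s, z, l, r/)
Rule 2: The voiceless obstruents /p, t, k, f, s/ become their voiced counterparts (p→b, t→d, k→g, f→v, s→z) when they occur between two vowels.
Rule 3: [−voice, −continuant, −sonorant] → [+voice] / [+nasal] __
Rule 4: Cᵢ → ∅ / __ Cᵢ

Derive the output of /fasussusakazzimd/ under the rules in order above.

fazusuzagazind

Rule 1 (nasal place assimilation): /m/ precedes the alveolar consonant /d/, so it assimilates in place to [n]. /fasussusakazzimd/ → fasussusakazzind.
Rule 2 (intervocalic voicing): /s/ is a voiceless obstruent between vowels /a/ and /u/, so it voices to [z]. /s/ is a voiceless obstruent between vowels /u/ and /a/, so it voices to [z]. /k/ is a voiceless obstruent between vowels /a/ and /a/, so it voices to [g]. /fasussusakazzind/ → fazussuzagazzind.
Rule 3 (post-nasal voicing): no segment meets the environment; /fazussuzagazzind/ is unchanged.
Rule 4 (degemination): /ss/ is a geminate; the first /s/ deletes. /zz/ is a geminate; the first /z/ deletes. /fazussuzagazzind/ → fazusuzagazind.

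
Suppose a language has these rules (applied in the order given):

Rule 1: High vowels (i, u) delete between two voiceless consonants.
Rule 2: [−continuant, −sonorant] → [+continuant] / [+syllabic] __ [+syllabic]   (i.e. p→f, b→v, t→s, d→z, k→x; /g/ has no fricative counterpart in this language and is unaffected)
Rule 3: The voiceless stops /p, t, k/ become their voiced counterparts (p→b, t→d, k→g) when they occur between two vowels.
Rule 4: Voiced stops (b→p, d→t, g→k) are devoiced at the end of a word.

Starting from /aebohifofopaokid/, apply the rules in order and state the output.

aevohfofofaoxit

Rule 1 (high vowel syncope): /i/ is a high vowel flanked by voiceless consonants /h/ and /f/, so it deletes. /aebohifofopaokid/ → aebohfofopaokid.
Rule 2 (intervocalic spirantization): /b/ is a stop between vowels /e/ and /o/, so it spirantizes to the fricative [v]. /p/ is a stop between vowels /o/ and /a/, so it spirantizes to the fricative [f]. /k/ is a stop between vowels /o/ and /i/, so it spirantizes to the fricative [x]. /aebohfofopaokid/ → aevohfofofaoxid.
Rule 3 (intervocalic voicing): no segment meets the environment; /aevohfofofaoxid/ is unchanged.
Rule 4 (final devoicing): /d/ is a voiced stop in word-final position, so it devoices to [t]. /aevohfofofaoxid/ → aevohfofofaoxit.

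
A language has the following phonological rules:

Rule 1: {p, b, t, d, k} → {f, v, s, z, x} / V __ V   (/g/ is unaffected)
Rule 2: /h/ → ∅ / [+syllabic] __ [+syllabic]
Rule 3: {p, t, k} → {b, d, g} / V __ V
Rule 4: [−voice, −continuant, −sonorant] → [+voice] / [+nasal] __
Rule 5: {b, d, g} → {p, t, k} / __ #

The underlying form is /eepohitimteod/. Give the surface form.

eefoisimdeot

Rule 1 (intervocalic spirantization): /p/ is a stop between vowels /e/ and /o/, so it spirantizes to the fricative [f]. /t/ is a stop between vowels /i/ and /i/, so it spirantizes to the fricative [s]. /eepohitimteod/ → eefohisimteod.
Rule 2 (intervocalic h-deletion): /h/ occurs between vowels /o/ and /i/, so it deletes. /eefohisimteod/ → eefoisimteod.
Rule 3 (intervocalic voicing): no segment meets the environment; /eefoisimteod/ is unchanged.
Rule 4 (post-nasal voicing): /t/ is a voiceless stop immediately after the nasal /m/, so it voices to [d]. /eefoisimteod/ → eefoisimdeod.
Rule 5 (final devoicing): /d/ is a voiced stop in word-final position, so it devoices to [t]. /eefoisimdeod/ → eefoisimdeot.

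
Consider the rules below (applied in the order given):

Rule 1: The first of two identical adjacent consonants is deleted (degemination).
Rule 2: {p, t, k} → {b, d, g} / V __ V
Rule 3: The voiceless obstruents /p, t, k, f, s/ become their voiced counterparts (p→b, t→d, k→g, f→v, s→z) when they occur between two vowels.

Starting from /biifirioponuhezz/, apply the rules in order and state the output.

biiviriobonuhez

Rule 1 (degemination): /zz/ is a geminate; the first /z/ deletes. /biifirioponuhezz/ → biifirioponuhez.
Rule 2 (intervocalic voicing): /p/ is a voiceless stop between vowels /o/ and /o/, so it voices to [b]. /biifirioponuhez/ → biifiriobonuhez.
Rule 3 (intervocalic voicing): /f/ is a voiceless obstruent between vowels /i/ and /i/, so it voices to [v]. /biifiriobonuhez/ → biiviriobonuhez.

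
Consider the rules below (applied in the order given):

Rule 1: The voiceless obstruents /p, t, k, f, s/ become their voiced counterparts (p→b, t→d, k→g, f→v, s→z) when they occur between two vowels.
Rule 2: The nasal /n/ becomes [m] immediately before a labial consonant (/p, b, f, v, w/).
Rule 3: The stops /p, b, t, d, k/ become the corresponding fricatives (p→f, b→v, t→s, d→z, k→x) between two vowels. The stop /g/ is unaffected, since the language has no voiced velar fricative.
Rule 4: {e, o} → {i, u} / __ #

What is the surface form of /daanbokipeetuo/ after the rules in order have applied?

daambogiveezuu

Rule 1 (intervocalic voicing): /k/ is a voiceless obstruent between vowels /o/ and /i/, so it voices to [g]. /p/ is a voiceless obstruent between vowels /i/ and /e/, so it voices to [b]. /t/ is a voiceless obstruent between vowels /e/ and /u/, so it voices to [d]. /daanbokipeetuo/ → daanbogibeeduo.
Rule 2 (nasal place assimilation): /n/ precedes the labial consonant /b/, so it assimilates in place to [m]. /daanbogibeeduo/ → daambogibeeduo.
Rule 3 (intervocalic spirantization): /b/ is a stop between vowels /i/ and /e/, so it spirantizes to the fricative [v]. /d/ is a stop between vowels /e/ and /u/, so it spirantizes to the fricative [z]. /daambogibeeduo/ → daambogiveezuo.
Rule 4 (final vowel raising): /o/ is a mid vowel in word-final position, so it raises to [u]. /daambogiveezuo/ → daambogiveezuu.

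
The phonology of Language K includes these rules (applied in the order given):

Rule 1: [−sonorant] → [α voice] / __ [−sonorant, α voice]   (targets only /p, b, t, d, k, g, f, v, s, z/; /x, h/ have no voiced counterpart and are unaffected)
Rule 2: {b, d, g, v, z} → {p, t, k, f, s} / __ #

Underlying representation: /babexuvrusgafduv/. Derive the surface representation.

babexuvruzgavduf

Rule 1 (regressive voicing assimilation): /s/ precedes the voiced obstruent /g/, so it voices to [z] by assimilation. /f/ precedes the voiced obstruent /d/, so it voices to [v] by assimilation. /babexuvrusgafduv/ → babexuvruzgavduv.
Rule 2 (final devoicing): /v/ is a voiced obstruent in word-final position, so it devoices to [f]. /babexuvruzgavduv/ → babexuvruzgavduf.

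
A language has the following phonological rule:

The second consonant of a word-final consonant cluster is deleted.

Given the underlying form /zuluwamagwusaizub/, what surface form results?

No segment of /zuluwamagwusaizub/ meets the structural description of the rule, so the form surfaces unchanged.

zuluwamagwusaizub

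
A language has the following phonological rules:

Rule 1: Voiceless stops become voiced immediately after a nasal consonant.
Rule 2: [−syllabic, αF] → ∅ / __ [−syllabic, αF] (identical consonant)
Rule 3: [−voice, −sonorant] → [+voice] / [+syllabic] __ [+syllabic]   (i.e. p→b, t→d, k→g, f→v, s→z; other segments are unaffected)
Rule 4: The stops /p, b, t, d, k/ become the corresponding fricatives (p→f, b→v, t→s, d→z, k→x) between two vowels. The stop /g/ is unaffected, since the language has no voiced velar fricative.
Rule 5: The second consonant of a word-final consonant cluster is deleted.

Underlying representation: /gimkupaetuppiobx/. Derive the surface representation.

gimguvaezuviob

Rule 1 (post-nasal voicing): /k/ is a voiceless stop immediately after the nasal /m/, so it voices to [g]. /gimkupaetuppiobx/ → gimgupaetuppiobx.
Rule 2 (degemination): /pp/ is a geminate; the first /p/ deletes. /gimgupaetuppiobx/ → gimgupaetupiobx.
Rule 3 (intervocalic voicing): /p/ is a voiceless obstruent between vowels /u/ and /a/, so it voices to [b]. /t/ is a voiceless obstruent between vowels /e/ and /u/, so it voices to [d]. /p/ is a voiceless obstruent between vowels /u/ and /i/, so it voices to [b]. /gimgupaetupiobx/ → gimgubaedubiobx.
Rule 4 (intervocalic spirantization): /b/ is a stop between vowels /u/ and /a/, so it spirantizes to the fricative [v]. /d/ is a stop between vowels /e/ and /u/, so it spirantizes to the fricative [z]. /b/ is a stop between vowels /u/ and /i/, so it spirantizes to the fricative [v]. /gimgubaedubiobx/ → gimguvaezuviobx.
Rule 5 (final cluster simplification): /x/ is the second consonant of a word-final cluster /bx/, so it deletes. /gimguvaezuviobx/ → gimguvaezuviob.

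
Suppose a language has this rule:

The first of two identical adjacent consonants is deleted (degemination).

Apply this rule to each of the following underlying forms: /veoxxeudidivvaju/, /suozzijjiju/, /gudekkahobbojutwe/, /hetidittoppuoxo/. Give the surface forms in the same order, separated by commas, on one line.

veoxeudidivaju, suozijiju, gudekahobojutwe, hetiditopuoxo

/veoxxeudidivvaju/: /xx/ is a geminate; the first /x/ deletes. /vv/ is a geminate; the first /v/ deletes. → [veoxeudidivaju].
/suozzijjiju/: /zz/ is a geminate; the first /z/ deletes. /jj/ is a geminate; the first /j/ deletes. → [suozijiju].
/gudekkahobbojutwe/: /kk/ is a geminate; the first /k/ deletes. /bb/ is a geminate; the first /b/ deletes. → [gudekahobojutwe].
/hetidittoppuoxo/: /tt/ is a geminate; the first /t/ deletes. /pp/ is a geminate; the first /p/ deletes. → [hetiditopuoxo].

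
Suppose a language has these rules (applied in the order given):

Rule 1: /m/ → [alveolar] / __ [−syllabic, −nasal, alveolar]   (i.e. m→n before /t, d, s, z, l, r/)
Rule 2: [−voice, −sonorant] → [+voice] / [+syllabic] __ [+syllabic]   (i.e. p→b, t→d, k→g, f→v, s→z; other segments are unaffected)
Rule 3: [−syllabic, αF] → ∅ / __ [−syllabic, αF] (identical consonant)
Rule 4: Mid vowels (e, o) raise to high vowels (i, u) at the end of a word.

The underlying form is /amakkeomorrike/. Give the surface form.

amakeomorigi

Rule 1 (nasal place assimilation): no segment meets the environment; /amakkeomorrike/ is unchanged.
Rule 2 (intervocalic voicing): /k/ is a voiceless obstruent between vowels /i/ and /e/, so it voices to [g]. /amakkeomorrike/ → amakkeomorrige.
Rule 3 (degemination): /kk/ is a geminate; the first /k/ deletes. /rr/ is a geminate; the first /r/ deletes. /amakkeomorrige/ → amakeomorige.
Rule 4 (final vowel raising): /e/ is a mid vowel in word-final position, so it raises to [i]. /amakeomorige/ → amakeomorigi.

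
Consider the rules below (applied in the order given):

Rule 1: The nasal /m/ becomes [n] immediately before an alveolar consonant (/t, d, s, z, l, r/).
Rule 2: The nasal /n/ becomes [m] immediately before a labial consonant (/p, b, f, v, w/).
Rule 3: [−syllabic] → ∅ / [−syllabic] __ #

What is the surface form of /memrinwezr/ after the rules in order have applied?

Rule 1 (nasal place assimilation): /m/ precedes the alveolar consonant /r/, so it assimilates in place to [n]. /memrinwezr/ → menrinwezr.
Rule 2 (nasal place assimilation): /n/ precedes the labial consonant /w/, so it assimilates in place to [m]. /menrinwezr/ → menrimwezr.
Rule 3 (final cluster simplification): /r/ is the second consonant of a word-final cluster /zr/, so it deletes. /menrimwezr/ → menrimwez.

menrimwez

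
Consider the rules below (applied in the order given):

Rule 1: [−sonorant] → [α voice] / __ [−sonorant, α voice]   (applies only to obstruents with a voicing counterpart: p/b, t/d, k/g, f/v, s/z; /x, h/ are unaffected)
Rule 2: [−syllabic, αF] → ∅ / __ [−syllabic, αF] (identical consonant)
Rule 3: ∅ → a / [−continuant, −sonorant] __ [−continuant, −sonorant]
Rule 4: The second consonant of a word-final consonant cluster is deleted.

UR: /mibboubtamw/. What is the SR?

miboupatam

Rule 1 (regressive voicing assimilation): /b/ precedes the voiceless obstruent /t/, so it devoices to [p] by assimilation. /mibboubtamw/ → mibbouptamw.
Rule 2 (degemination): /bb/ is a geminate; the first /b/ deletes. /mibbouptamw/ → mibouptamw.
Rule 3 (stop-cluster a-epenthesis): /p/ and /t/ form a stop–stop cluster, so [a] is inserted between them. /mibouptamw/ → miboupatamw.
Rule 4 (final cluster simplification): /w/ is the second consonant of a word-final cluster /mw/, so it deletes. /miboupatamw/ → miboupatam.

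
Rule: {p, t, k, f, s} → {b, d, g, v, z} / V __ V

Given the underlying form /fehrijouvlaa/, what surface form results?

fehrijouvlaa

No segment of /fehrijouvlaa/ meets the structural description of the rule, so the form surfaces unchanged.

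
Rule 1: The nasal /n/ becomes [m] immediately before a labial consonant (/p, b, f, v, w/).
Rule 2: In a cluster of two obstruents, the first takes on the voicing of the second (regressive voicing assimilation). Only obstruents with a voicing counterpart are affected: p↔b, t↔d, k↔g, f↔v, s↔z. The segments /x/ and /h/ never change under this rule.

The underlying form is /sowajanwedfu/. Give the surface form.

sowajamwetfu

Rule 1 (nasal place assimilation): /n/ precedes the labial consonant /w/, so it assimilates in place to [m]. /sowajanwedfu/ → sowajamwedfu.
Rule 2 (regressive voicing assimilation): /d/ precedes the voiceless obstruent /f/, so it devoices to [t] by assimilation. /sowajamwedfu/ → sowajamwetfu.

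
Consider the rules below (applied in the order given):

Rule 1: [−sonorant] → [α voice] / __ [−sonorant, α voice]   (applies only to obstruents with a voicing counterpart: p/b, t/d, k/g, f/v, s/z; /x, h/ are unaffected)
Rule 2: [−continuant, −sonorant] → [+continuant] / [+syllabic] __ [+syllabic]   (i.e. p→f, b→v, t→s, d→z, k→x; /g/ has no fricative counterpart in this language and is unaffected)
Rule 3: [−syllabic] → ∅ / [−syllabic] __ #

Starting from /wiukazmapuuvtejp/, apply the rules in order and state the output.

Rule 1 (regressive voicing assimilation): /v/ precedes the voiceless obstruent /t/, so it devoices to [f] by assimilation. /wiukazmapuuvtejp/ → wiukazmapuuftejp.
Rule 2 (intervocalic spirantization): /k/ is a stop between vowels /u/ and /a/, so it spirantizes to the fricative [x]. /p/ is a stop between vowels /a/ and /u/, so it spirantizes to the fricative [f]. /wiukazmapuuftejp/ → wiuxazmafuuftejp.
Rule 3 (final cluster simplification): /p/ is the second consonant of a word-final cluster /jp/, so it deletes. /wiuxazmafuuftejp/ → wiuxazmafuuftej.

wiuxazmafuuftej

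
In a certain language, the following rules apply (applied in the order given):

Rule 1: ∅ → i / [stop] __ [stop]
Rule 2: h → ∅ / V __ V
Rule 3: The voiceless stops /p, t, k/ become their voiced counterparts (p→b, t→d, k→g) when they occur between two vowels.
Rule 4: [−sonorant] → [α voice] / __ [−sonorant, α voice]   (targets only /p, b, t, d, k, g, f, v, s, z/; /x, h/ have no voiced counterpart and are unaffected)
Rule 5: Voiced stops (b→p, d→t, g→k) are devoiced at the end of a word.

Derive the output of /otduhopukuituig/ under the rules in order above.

Rule 1 (stop-cluster i-epenthesis): /t/ and /d/ form a stop–stop cluster, so [i] is inserted between them. /otduhopukuituig/ → otiduhopukuituig.
Rule 2 (intervocalic h-deletion): /h/ occurs between vowels /u/ and /o/, so it deletes. /otiduhopukuituig/ → otiduopukuituig.
Rule 3 (intervocalic voicing): /t/ is a voiceless stop between vowels /o/ and /i/, so it voices to [d]. /p/ is a voiceless stop between vowels /o/ and /u/, so it voices to [b]. /k/ is a voiceless stop between vowels /u/ and /u/, so it voices to [g]. /t/ is a voiceless stop between vowels /i/ and /u/, so it voices to [d]. /otiduopukuituig/ → odiduobuguiduig.
Rule 4 (regressive voicing assimilation): no segment meets the environment; /odiduobuguiduig/ is unchanged.
Rule 5 (final devoicing): /g/ is a voiced stop in word-final position, so it devoices to [k]. /odiduobuguiduig/ → odiduobuguiduik.

odiduobuguiduik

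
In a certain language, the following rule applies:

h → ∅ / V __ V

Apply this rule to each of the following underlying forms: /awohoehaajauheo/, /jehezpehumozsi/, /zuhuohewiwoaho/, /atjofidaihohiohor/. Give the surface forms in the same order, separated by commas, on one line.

awooeaajaueo, jeezpeumozsi, zuuoewiwoao, atjofidaioioor

/awohoehaajauheo/: /h/ occurs between vowels /o/ and /o/, so it deletes. /h/ occurs between vowels /e/ and /a/, so it deletes. /h/ occurs between vowels /u/ and /e/, so it deletes. → [awooeaajaueo].
/jehezpehumozsi/: /h/ occurs between vowels /e/ and /e/, so it deletes. /h/ occurs between vowels /e/ and /u/, so it deletes. → [jeezpeumozsi].
/zuhuohewiwoaho/: /h/ occurs between vowels /u/ and /u/, so it deletes. /h/ occurs between vowels /o/ and /e/, so it deletes. /h/ occurs between vowels /a/ and /o/, so it deletes. → [zuuoewiwoao].
/atjofidaihohiohor/: /h/ occurs between vowels /i/ and /o/, so it deletes. /h/ occurs between vowels /o/ and /i/, so it deletes. /h/ occurs between vowels /o/ and /o/, so it deletes. → [atjofidaioioor].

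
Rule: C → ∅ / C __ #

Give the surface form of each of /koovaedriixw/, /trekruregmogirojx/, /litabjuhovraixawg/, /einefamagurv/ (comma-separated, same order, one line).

/koovaedriixw/: /w/ is the second consonant of a word-final cluster /xw/, so it deletes. → [koovaedriix].
/trekruregmogirojx/: /x/ is the second consonant of a word-final cluster /jx/, so it deletes. → [trekruregmogiroj].
/litabjuhovraixawg/: /g/ is the second consonant of a word-final cluster /wg/, so it deletes. → [litabjuhovraixaw].
/einefamagurv/: /v/ is the second consonant of a word-final cluster /rv/, so it deletes. → [einefamagur].

koovaedriix, trekruregmogiroj, litabjuhovraixaw, einefamagur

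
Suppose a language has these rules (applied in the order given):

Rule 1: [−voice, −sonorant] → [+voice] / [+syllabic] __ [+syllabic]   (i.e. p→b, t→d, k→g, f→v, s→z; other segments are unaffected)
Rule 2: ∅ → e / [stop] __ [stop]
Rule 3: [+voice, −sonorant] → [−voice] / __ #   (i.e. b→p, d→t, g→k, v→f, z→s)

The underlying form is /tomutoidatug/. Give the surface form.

tomudoidaduk

Rule 1 (intervocalic voicing): /t/ is a voiceless obstruent between vowels /u/ and /o/, so it voices to [d]. /t/ is a voiceless obstruent between vowels /a/ and /u/, so it voices to [d]. /tomutoidatug/ → tomudoidadug.
Rule 2 (stop-cluster e-epenthesis): no segment meets the environment; /tomudoidadug/ is unchanged.
Rule 3 (final devoicing): /g/ is a voiced obstruent in word-final position, so it devoices to [k]. /tomudoidadug/ → tomudoidaduk.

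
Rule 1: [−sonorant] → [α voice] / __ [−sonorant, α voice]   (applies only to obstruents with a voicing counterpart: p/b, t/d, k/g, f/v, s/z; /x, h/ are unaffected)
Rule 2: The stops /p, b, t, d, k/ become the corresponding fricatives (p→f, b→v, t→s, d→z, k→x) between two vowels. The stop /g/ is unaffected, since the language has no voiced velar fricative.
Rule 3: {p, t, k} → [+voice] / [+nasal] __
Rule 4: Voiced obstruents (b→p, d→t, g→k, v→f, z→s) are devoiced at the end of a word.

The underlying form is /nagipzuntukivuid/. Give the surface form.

nagibzunduxivuit

Rule 1 (regressive voicing assimilation): /p/ precedes the voiced obstruent /z/, so it voices to [b] by assimilation. /nagipzuntukivuid/ → nagibzuntukivuid.
Rule 2 (intervocalic spirantization): /k/ is a stop between vowels /u/ and /i/, so it spirantizes to the fricative [x]. /nagibzuntukivuid/ → nagibzuntuxivuid.
Rule 3 (post-nasal voicing): /t/ is a voiceless stop immediately after the nasal /n/, so it voices to [d]. /nagibzuntuxivuid/ → nagibzunduxivuid.
Rule 4 (final devoicing): /d/ is a voiced obstruent in word-final position, so it devoices to [t]. /nagibzunduxivuid/ → nagibzunduxivuit.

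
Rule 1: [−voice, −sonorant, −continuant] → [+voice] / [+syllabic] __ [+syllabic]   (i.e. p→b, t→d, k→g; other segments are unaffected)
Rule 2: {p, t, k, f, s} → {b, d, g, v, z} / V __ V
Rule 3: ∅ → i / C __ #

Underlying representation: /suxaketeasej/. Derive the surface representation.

suxagedeazeji

Rule 1 (intervocalic voicing): /k/ is a voiceless stop between vowels /a/ and /e/, so it voices to [g]. /t/ is a voiceless stop between vowels /e/ and /e/, so it voices to [d]. /suxaketeasej/ → suxagedeasej.
Rule 2 (intervocalic voicing): /s/ is a voiceless obstruent between vowels /a/ and /e/, so it voices to [z]. /suxagedeasej/ → suxagedeazej.
Rule 3 (final i-epenthesis): the form ends in the consonant /j/, so [i] is inserted word-finally. /suxagedeazej/ → suxagedeazeji.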